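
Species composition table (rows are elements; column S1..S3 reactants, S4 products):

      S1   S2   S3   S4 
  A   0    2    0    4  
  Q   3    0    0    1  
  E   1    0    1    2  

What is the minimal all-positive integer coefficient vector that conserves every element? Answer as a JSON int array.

Coefficients: [1, 6, 5, 3]

A: 1·0+6·2+5·0 = 12 | 3·4 = 12
Q: 1·3+6·0+5·0 = 3 | 3·1 = 3
E: 1·1+6·0+5·1 = 6 | 3·2 = 6
gcd(1,6,5,3) = 1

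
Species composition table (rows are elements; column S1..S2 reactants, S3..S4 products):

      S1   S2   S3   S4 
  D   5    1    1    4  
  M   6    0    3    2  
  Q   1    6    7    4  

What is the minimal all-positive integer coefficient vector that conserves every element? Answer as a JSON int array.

Coefficients: [2, 4, 2, 3]

D: 2·5+4·1 = 14 | 2·1+3·4 = 14
M: 2·6+4·0 = 12 | 2·3+3·2 = 12
Q: 2·1+4·6 = 26 | 2·7+3·4 = 26
gcd(2,4,2,3) = 1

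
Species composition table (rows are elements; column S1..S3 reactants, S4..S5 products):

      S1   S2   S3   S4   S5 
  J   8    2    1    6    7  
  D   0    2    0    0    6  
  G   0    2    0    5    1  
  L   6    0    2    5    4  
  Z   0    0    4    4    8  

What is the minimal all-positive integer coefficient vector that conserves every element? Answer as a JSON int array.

J: 1·8+6·2+6·1 = 26 | 2·6+2·7 = 26
D: 1·0+6·2+6·0 = 12 | 2·0+2·6 = 12
G: 1·0+6·2+6·0 = 12 | 2·5+2·1 = 12
L: 1·6+6·0+6·2 = 18 | 2·5+2·4 = 18
Z: 1·0+6·0+6·4 = 24 | 2·4+2·8 = 24
gcd(1,6,6,2,2) = 1

Coefficients: [1, 6, 6, 2, 2]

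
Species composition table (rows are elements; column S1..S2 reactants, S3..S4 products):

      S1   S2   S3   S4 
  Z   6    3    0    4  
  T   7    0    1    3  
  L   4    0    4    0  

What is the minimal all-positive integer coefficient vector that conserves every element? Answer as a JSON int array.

Z: 3·6+2·3 = 24 | 3·0+6·4 = 24
T: 3·7+2·0 = 21 | 3·1+6·3 = 21
L: 3·4+2·0 = 12 | 3·4+6·0 = 12
gcd(3,2,3,6) = 1

Coefficients: [3, 2, 3, 6]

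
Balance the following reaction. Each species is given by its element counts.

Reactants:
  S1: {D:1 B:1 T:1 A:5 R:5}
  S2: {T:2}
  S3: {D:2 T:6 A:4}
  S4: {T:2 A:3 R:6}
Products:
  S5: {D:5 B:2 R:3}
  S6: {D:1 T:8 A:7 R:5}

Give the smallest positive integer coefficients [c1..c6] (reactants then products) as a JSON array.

Coefficients: [2, 4, 4, 3, 1, 5]

D: 2·1+4·0+4·2+3·0 = 10 | 1·5+5·1 = 10
B: 2·1+4·0+4·0+3·0 = 2 | 1·2+5·0 = 2
T: 2·1+4·2+4·6+3·2 = 40 | 1·0+5·8 = 40
A: 2·5+4·0+4·4+3·3 = 35 | 1·0+5·7 = 35
R: 2·5+4·0+4·0+3·6 = 28 | 1·3+5·5 = 28
gcd(2,4,4,3,1,5) = 1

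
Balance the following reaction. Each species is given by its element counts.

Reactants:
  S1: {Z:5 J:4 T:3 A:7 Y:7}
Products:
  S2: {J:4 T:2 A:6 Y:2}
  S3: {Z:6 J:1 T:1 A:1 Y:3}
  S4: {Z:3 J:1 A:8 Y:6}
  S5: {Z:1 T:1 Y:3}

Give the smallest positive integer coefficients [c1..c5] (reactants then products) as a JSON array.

Z: 5·5 = 25 | 4·0+3·6+1·3+4·1 = 25
J: 5·4 = 20 | 4·4+3·1+1·1+4·0 = 20
T: 5·3 = 15 | 4·2+3·1+1·0+4·1 = 15
A: 5·7 = 35 | 4·6+3·1+1·8+4·0 = 35
Y: 5·7 = 35 | 4·2+3·3+1·6+4·3 = 35
gcd(5,4,3,1,4) = 1

Coefficients: [5, 4, 3, 1, 4]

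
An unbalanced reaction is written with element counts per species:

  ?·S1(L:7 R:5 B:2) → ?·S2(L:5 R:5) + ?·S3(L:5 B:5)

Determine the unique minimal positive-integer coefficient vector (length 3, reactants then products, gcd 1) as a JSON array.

L: 5·7 = 35 | 5·5+2·5 = 35
R: 5·5 = 25 | 5·5+2·0 = 25
B: 5·2 = 10 | 5·0+2·5 = 10
gcd(5,5,2) = 1

Coefficients: [5, 5, 2]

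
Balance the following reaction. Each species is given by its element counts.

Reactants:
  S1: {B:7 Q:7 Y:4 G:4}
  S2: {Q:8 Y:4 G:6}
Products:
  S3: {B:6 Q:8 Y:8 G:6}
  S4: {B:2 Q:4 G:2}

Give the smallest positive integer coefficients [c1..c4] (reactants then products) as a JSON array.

Coefficients: [4, 2, 3, 5]

B: 4·7+2·0 = 28 | 3·6+5·2 = 28
Q: 4·7+2·8 = 44 | 3·8+5·4 = 44
Y: 4·4+2·4 = 24 | 3·8+5·0 = 24
G: 4·4+2·6 = 28 | 3·6+5·2 = 28
gcd(4,2,3,5) = 1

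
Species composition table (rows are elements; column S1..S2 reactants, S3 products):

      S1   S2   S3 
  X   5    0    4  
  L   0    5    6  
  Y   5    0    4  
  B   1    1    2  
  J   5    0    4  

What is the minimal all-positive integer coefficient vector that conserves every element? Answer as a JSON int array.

Coefficients: [4, 6, 5]

X: 4·5+6·0 = 20 | 5·4 = 20
L: 4·0+6·5 = 30 | 5·6 = 30
Y: 4·5+6·0 = 20 | 5·4 = 20
B: 4·1+6·1 = 10 | 5·2 = 10
J: 4·5+6·0 = 20 | 5·4 = 20
gcd(4,6,5) = 1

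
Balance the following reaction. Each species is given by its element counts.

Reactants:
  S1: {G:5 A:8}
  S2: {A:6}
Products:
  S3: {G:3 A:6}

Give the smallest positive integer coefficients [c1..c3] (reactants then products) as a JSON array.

G: 3·5+1·0 = 15 | 5·3 = 15
A: 3·8+1·6 = 30 | 5·6 = 30
gcd(3,1,5) = 1

Coefficients: [3, 1, 5]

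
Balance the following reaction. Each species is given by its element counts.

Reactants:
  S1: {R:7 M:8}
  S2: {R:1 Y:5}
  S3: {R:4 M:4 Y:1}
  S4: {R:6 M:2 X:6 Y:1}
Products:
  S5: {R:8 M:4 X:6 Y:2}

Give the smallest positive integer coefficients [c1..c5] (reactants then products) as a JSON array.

R: 1·7+1·1+1·4+6·6 = 48 | 6·8 = 48
M: 1·8+1·0+1·4+6·2 = 24 | 6·4 = 24
X: 1·0+1·0+1·0+6·6 = 36 | 6·6 = 36
Y: 1·0+1·5+1·1+6·1 = 12 | 6·2 = 12
gcd(1,1,1,6,6) = 1

Coefficients: [1, 1, 1, 6, 6]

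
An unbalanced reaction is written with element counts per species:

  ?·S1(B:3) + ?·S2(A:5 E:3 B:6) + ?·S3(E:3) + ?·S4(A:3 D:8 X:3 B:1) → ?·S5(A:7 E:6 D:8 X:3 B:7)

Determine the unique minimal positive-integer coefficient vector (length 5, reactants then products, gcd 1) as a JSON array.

A: 2·0+4·5+6·0+5·3 = 35 | 5·7 = 35
E: 2·0+4·3+6·3+5·0 = 30 | 5·6 = 30
D: 2·0+4·0+6·0+5·8 = 40 | 5·8 = 40
X: 2·0+4·0+6·0+5·3 = 15 | 5·3 = 15
B: 2·3+4·6+6·0+5·1 = 35 | 5·7 = 35
gcd(2,4,6,5,5) = 1

Coefficients: [2, 4, 6, 5, 5]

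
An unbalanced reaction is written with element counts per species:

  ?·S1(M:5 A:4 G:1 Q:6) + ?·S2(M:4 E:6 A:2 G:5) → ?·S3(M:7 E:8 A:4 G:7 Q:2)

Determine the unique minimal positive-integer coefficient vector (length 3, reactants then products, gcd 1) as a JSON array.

M: 1·5+4·4 = 21 | 3·7 = 21
E: 1·0+4·6 = 24 | 3·8 = 24
A: 1·4+4·2 = 12 | 3·4 = 12
G: 1·1+4·5 = 21 | 3·7 = 21
Q: 1·6+4·0 = 6 | 3·2 = 6
gcd(1,4,3) = 1

Coefficients: [1, 4, 3]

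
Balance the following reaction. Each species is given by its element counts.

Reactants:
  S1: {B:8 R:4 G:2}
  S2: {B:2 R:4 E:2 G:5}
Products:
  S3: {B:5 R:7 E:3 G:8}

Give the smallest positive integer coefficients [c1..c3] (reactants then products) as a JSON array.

B: 1·8+6·2 = 20 | 4·5 = 20
R: 1·4+6·4 = 28 | 4·7 = 28
E: 1·0+6·2 = 12 | 4·3 = 12
G: 1·2+6·5 = 32 | 4·8 = 32
gcd(1,6,4) = 1

Coefficients: [1, 6, 4]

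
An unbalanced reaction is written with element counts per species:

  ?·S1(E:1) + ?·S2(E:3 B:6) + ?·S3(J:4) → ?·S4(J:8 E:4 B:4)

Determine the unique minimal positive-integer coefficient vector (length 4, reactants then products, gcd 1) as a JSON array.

J: 6·0+2·0+6·4 = 24 | 3·8 = 24
E: 6·1+2·3+6·0 = 12 | 3·4 = 12
B: 6·0+2·6+6·0 = 12 | 3·4 = 12
gcd(6,2,6,3) = 1

Coefficients: [6, 2, 6, 3]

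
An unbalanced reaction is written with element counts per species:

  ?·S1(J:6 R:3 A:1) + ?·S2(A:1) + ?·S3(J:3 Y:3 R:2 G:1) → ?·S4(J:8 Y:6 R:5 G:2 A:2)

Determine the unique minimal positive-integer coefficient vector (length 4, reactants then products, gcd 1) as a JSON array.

J: 1·6+5·0+6·3 = 24 | 3·8 = 24
Y: 1·0+5·0+6·3 = 18 | 3·6 = 18
R: 1·3+5·0+6·2 = 15 | 3·5 = 15
G: 1·0+5·0+6·1 = 6 | 3·2 = 6
A: 1·1+5·1+6·0 = 6 | 3·2 = 6
gcd(1,5,6,3) = 1

Coefficients: [1, 5, 6, 3]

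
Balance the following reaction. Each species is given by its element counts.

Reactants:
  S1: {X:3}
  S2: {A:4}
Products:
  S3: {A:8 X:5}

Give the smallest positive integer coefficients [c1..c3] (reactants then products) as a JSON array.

A: 5·0+6·4 = 24 | 3·8 = 24
X: 5·3+6·0 = 15 | 3·5 = 15
gcd(5,6,3) = 1

Coefficients: [5, 6, 3]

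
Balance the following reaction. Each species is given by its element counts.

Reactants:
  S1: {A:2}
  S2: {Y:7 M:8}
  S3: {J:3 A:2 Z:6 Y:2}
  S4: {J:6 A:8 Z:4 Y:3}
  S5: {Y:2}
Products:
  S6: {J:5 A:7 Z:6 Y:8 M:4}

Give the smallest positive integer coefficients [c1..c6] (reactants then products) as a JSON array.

Coefficients: [5, 3, 4, 3, 5, 6]

J: 5·0+3·0+4·3+3·6+5·0 = 30 | 6·5 = 30
A: 5·2+3·0+4·2+3·8+5·0 = 42 | 6·7 = 42
Z: 5·0+3·0+4·6+3·4+5·0 = 36 | 6·6 = 36
Y: 5·0+3·7+4·2+3·3+5·2 = 48 | 6·8 = 48
M: 5·0+3·8+4·0+3·0+5·0 = 24 | 6·4 = 24
gcd(5,3,4,3,5,6) = 1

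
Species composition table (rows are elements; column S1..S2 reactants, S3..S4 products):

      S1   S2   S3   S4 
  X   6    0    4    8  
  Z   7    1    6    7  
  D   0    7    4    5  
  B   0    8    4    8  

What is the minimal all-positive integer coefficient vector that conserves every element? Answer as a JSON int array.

Coefficients: [4, 3, 4, 1]

X: 4·6+3·0 = 24 | 4·4+1·8 = 24
Z: 4·7+3·1 = 31 | 4·6+1·7 = 31
D: 4·0+3·7 = 21 | 4·4+1·5 = 21
B: 4·0+3·8 = 24 | 4·4+1·8 = 24
gcd(4,3,4,1) = 1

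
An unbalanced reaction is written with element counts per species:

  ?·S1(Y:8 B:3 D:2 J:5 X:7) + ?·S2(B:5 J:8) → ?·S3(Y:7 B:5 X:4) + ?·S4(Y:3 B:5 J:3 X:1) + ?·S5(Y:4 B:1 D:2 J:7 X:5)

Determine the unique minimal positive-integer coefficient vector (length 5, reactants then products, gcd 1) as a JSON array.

Y: 5·8+2·0 = 40 | 2·7+2·3+5·4 = 40
B: 5·3+2·5 = 25 | 2·5+2·5+5·1 = 25
D: 5·2+2·0 = 10 | 2·0+2·0+5·2 = 10
J: 5·5+2·8 = 41 | 2·0+2·3+5·7 = 41
X: 5·7+2·0 = 35 | 2·4+2·1+5·5 = 35
gcd(5,2,2,2,5) = 1

Coefficients: [5, 2, 2, 2, 5]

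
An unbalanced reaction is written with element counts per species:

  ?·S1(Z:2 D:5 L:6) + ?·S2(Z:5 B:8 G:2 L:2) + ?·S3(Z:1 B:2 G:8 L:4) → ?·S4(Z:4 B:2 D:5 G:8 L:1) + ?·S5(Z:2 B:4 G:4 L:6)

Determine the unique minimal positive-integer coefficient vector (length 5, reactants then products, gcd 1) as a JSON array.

Coefficients: [2, 2, 4, 2, 5]

Z: 2·2+2·5+4·1 = 18 | 2·4+5·2 = 18
B: 2·0+2·8+4·2 = 24 | 2·2+5·4 = 24
D: 2·5+2·0+4·0 = 10 | 2·5+5·0 = 10
G: 2·0+2·2+4·8 = 36 | 2·8+5·4 = 36
L: 2·6+2·2+4·4 = 32 | 2·1+5·6 = 32
gcd(2,2,4,2,5) = 1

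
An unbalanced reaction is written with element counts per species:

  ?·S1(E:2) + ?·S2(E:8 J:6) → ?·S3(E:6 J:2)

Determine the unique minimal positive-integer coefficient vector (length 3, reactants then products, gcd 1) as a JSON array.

Coefficients: [5, 1, 3]

E: 5·2+1·8 = 18 | 3·6 = 18
J: 5·0+1·6 = 6 | 3·2 = 6
gcd(5,1,3) = 1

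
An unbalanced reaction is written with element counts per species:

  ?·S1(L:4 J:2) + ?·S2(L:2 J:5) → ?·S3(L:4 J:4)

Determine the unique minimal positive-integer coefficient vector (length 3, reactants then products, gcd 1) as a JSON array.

Coefficients: [3, 2, 4]

L: 3·4+2·2 = 16 | 4·4 = 16
J: 3·2+2·5 = 16 | 4·4 = 16
gcd(3,2,4) = 1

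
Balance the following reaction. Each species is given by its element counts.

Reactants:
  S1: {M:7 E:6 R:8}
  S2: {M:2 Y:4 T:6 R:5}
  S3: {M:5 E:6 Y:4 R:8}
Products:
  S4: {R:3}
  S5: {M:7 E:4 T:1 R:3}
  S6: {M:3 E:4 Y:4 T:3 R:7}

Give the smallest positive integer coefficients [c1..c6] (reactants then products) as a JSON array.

Coefficients: [3, 2, 1, 4, 3, 3]

M: 3·7+2·2+1·5 = 30 | 4·0+3·7+3·3 = 30
E: 3·6+2·0+1·6 = 24 | 4·0+3·4+3·4 = 24
Y: 3·0+2·4+1·4 = 12 | 4·0+3·0+3·4 = 12
T: 3·0+2·6+1·0 = 12 | 4·0+3·1+3·3 = 12
R: 3·8+2·5+1·8 = 42 | 4·3+3·3+3·7 = 42
gcd(3,2,1,4,3,3) = 1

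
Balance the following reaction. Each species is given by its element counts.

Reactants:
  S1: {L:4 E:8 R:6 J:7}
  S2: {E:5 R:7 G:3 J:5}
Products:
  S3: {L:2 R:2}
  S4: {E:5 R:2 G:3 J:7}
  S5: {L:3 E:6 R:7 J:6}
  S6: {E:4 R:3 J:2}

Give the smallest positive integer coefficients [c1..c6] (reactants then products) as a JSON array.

Coefficients: [4, 3, 5, 3, 2, 5]

L: 4·4+3·0 = 16 | 5·2+3·0+2·3+5·0 = 16
E: 4·8+3·5 = 47 | 5·0+3·5+2·6+5·4 = 47
R: 4·6+3·7 = 45 | 5·2+3·2+2·7+5·3 = 45
G: 4·0+3·3 = 9 | 5·0+3·3+2·0+5·0 = 9
J: 4·7+3·5 = 43 | 5·0+3·7+2·6+5·2 = 43
gcd(4,3,5,3,2,5) = 1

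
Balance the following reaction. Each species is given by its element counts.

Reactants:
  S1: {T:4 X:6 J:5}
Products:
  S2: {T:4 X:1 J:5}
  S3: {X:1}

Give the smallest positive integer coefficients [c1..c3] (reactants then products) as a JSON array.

Coefficients: [1, 1, 5]

T: 1·4 = 4 | 1·4+5·0 = 4
X: 1·6 = 6 | 1·1+5·1 = 6
J: 1·5 = 5 | 1·5+5·0 = 5
gcd(1,1,5) = 1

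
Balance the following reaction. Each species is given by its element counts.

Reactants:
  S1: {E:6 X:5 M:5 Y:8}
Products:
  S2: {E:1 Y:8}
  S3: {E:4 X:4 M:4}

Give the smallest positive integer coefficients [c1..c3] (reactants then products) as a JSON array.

E: 4·6 = 24 | 4·1+5·4 = 24
X: 4·5 = 20 | 4·0+5·4 = 20
M: 4·5 = 20 | 4·0+5·4 = 20
Y: 4·8 = 32 | 4·8+5·0 = 32
gcd(4,4,5) = 1

Coefficients: [4, 4, 5]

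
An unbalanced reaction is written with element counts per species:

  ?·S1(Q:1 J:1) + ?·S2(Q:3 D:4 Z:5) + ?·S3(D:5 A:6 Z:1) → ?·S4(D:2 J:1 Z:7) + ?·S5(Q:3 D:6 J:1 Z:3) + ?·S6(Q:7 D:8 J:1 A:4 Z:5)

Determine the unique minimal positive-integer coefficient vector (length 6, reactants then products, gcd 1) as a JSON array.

Coefficients: [6, 6, 2, 2, 1, 3]

Q: 6·1+6·3+2·0 = 24 | 2·0+1·3+3·7 = 24
D: 6·0+6·4+2·5 = 34 | 2·2+1·6+3·8 = 34
J: 6·1+6·0+2·0 = 6 | 2·1+1·1+3·1 = 6
A: 6·0+6·0+2·6 = 12 | 2·0+1·0+3·4 = 12
Z: 6·0+6·5+2·1 = 32 | 2·7+1·3+3·5 = 32
gcd(6,6,2,2,1,3) = 1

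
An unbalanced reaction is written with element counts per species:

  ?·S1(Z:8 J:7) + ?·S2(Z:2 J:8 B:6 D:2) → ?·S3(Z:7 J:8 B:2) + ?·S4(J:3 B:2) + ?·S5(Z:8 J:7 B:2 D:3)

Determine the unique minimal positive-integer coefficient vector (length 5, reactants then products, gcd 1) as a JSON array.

Coefficients: [3, 3, 2, 5, 2]

Z: 3·8+3·2 = 30 | 2·7+5·0+2·8 = 30
J: 3·7+3·8 = 45 | 2·8+5·3+2·7 = 45
B: 3·0+3·6 = 18 | 2·2+5·2+2·2 = 18
D: 3·0+3·2 = 6 | 2·0+5·0+2·3 = 6
gcd(3,3,2,5,2) = 1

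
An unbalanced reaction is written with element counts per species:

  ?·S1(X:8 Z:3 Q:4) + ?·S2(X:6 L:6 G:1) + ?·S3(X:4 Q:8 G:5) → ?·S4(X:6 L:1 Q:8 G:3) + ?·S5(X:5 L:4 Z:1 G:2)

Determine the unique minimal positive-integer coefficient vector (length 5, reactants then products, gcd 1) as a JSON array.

Coefficients: [2, 5, 5, 6, 6]

X: 2·8+5·6+5·4 = 66 | 6·6+6·5 = 66
L: 2·0+5·6+5·0 = 30 | 6·1+6·4 = 30
Z: 2·3+5·0+5·0 = 6 | 6·0+6·1 = 6
Q: 2·4+5·0+5·8 = 48 | 6·8+6·0 = 48
G: 2·0+5·1+5·5 = 30 | 6·3+6·2 = 30
gcd(2,5,5,6,6) = 1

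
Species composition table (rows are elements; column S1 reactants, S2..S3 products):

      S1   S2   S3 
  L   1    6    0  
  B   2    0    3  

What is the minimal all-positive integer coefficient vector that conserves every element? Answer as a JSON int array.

L: 6·1 = 6 | 1·6+4·0 = 6
B: 6·2 = 12 | 1·0+4·3 = 12
gcd(6,1,4) = 1

Coefficients: [6, 1, 4]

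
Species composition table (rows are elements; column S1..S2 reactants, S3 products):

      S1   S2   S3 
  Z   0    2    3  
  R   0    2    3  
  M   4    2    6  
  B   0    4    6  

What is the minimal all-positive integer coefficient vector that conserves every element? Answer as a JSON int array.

Z: 3·0+6·2 = 12 | 4·3 = 12
R: 3·0+6·2 = 12 | 4·3 = 12
M: 3·4+6·2 = 24 | 4·6 = 24
B: 3·0+6·4 = 24 | 4·6 = 24
gcd(3,6,4) = 1

Coefficients: [3, 6, 4]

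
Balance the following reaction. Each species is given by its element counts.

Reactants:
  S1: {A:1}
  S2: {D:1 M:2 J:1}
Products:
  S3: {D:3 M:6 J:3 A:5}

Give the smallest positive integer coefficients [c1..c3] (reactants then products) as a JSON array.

D: 5·0+3·1 = 3 | 1·3 = 3
M: 5·0+3·2 = 6 | 1·6 = 6
J: 5·0+3·1 = 3 | 1·3 = 3
A: 5·1+3·0 = 5 | 1·5 = 5
gcd(5,3,1) = 1

Coefficients: [5, 3, 1]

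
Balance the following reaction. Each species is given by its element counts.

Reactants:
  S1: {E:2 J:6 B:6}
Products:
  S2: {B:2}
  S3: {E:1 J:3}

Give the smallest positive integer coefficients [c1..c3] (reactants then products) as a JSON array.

Coefficients: [1, 3, 2]

E: 1·2 = 2 | 3·0+2·1 = 2
J: 1·6 = 6 | 3·0+2·3 = 6
B: 1·6 = 6 | 3·2+2·0 = 6
gcd(1,3,2) = 1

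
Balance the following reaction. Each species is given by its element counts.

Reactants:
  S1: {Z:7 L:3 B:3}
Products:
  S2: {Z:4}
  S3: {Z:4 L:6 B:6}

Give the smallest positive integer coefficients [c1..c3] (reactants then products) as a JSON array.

Z: 4·7 = 28 | 5·4+2·4 = 28
L: 4·3 = 12 | 5·0+2·6 = 12
B: 4·3 = 12 | 5·0+2·6 = 12
gcd(4,5,2) = 1

Coefficients: [4, 5, 2]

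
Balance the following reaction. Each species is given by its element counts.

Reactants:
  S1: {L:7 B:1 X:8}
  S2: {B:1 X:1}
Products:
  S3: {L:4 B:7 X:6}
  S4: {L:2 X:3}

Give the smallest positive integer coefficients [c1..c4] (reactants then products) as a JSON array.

L: 2·7+5·0 = 14 | 1·4+5·2 = 14
B: 2·1+5·1 = 7 | 1·7+5·0 = 7
X: 2·8+5·1 = 21 | 1·6+5·3 = 21
gcd(2,5,1,5) = 1

Coefficients: [2, 5, 1, 5]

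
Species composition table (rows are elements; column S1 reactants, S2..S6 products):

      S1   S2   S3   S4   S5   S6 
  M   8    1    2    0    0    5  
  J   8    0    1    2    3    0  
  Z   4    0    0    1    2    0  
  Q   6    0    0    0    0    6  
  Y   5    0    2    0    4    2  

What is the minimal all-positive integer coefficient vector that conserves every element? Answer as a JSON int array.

Coefficients: [2, 4, 1, 6, 1, 2]

M: 2·8 = 16 | 4·1+1·2+6·0+1·0+2·5 = 16
J: 2·8 = 16 | 4·0+1·1+6·2+1·3+2·0 = 16
Z: 2·4 = 8 | 4·0+1·0+6·1+1·2+2·0 = 8
Q: 2·6 = 12 | 4·0+1·0+6·0+1·0+2·6 = 12
Y: 2·5 = 10 | 4·0+1·2+6·0+1·4+2·2 = 10
gcd(2,4,1,6,1,2) = 1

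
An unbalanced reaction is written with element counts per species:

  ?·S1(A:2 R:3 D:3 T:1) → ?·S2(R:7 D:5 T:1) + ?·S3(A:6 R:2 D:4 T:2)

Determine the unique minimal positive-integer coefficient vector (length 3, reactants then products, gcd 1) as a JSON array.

Coefficients: [3, 1, 1]

A: 3·2 = 6 | 1·0+1·6 = 6
R: 3·3 = 9 | 1·7+1·2 = 9
D: 3·3 = 9 | 1·5+1·4 = 9
T: 3·1 = 3 | 1·1+1·2 = 3
gcd(3,1,1) = 1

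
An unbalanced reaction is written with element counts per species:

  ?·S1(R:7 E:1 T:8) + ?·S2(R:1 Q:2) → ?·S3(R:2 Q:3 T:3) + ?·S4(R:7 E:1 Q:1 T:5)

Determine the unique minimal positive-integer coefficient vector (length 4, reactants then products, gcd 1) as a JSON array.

R: 1·7+2·1 = 9 | 1·2+1·7 = 9
E: 1·1+2·0 = 1 | 1·0+1·1 = 1
Q: 1·0+2·2 = 4 | 1·3+1·1 = 4
T: 1·8+2·0 = 8 | 1·3+1·5 = 8
gcd(1,2,1,1) = 1

Coefficients: [1, 2, 1, 1]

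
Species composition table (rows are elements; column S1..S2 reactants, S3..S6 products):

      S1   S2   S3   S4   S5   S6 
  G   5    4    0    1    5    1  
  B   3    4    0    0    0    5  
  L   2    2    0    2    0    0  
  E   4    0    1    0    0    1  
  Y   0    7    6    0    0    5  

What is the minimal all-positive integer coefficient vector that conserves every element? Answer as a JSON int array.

Coefficients: [1, 3, 1, 4, 2, 3]

G: 1·5+3·4 = 17 | 1·0+4·1+2·5+3·1 = 17
B: 1·3+3·4 = 15 | 1·0+4·0+2·0+3·5 = 15
L: 1·2+3·2 = 8 | 1·0+4·2+2·0+3·0 = 8
E: 1·4+3·0 = 4 | 1·1+4·0+2·0+3·1 = 4
Y: 1·0+3·7 = 21 | 1·6+4·0+2·0+3·5 = 21
gcd(1,3,1,4,2,3) = 1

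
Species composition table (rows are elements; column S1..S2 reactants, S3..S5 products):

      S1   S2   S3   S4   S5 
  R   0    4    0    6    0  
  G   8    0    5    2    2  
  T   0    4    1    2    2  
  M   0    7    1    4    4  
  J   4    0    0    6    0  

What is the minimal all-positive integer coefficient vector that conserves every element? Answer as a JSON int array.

Coefficients: [6, 6, 6, 4, 5]

R: 6·0+6·4 = 24 | 6·0+4·6+5·0 = 24
G: 6·8+6·0 = 48 | 6·5+4·2+5·2 = 48
T: 6·0+6·4 = 24 | 6·1+4·2+5·2 = 24
M: 6·0+6·7 = 42 | 6·1+4·4+5·4 = 42
J: 6·4+6·0 = 24 | 6·0+4·6+5·0 = 24
gcd(6,6,6,4,5) = 1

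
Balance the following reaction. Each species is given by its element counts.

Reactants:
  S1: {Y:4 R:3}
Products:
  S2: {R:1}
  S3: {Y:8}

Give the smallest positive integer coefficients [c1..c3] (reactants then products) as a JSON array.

Y: 2·4 = 8 | 6·0+1·8 = 8
R: 2·3 = 6 | 6·1+1·0 = 6
gcd(2,6,1) = 1

Coefficients: [2, 6, 1]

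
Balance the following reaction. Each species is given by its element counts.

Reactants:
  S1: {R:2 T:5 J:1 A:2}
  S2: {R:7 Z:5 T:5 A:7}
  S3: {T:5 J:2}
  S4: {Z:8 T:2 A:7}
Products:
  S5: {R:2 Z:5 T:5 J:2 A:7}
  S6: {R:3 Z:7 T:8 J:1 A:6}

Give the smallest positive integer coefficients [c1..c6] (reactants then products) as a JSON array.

R: 1·2+3·7+6·0+5·0 = 23 | 4·2+5·3 = 23
Z: 1·0+3·5+6·0+5·8 = 55 | 4·5+5·7 = 55
T: 1·5+3·5+6·5+5·2 = 60 | 4·5+5·8 = 60
J: 1·1+3·0+6·2+5·0 = 13 | 4·2+5·1 = 13
A: 1·2+3·7+6·0+5·7 = 58 | 4·7+5·6 = 58
gcd(1,3,6,5,4,5) = 1

Coefficients: [1, 3, 6, 5, 4, 5]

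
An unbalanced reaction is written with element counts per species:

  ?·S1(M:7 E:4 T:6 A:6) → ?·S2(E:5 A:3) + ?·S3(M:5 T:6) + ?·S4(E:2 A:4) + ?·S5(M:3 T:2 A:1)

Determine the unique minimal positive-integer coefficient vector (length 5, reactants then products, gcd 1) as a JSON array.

M: 4·7 = 28 | 2·0+2·5+3·0+6·3 = 28
E: 4·4 = 16 | 2·5+2·0+3·2+6·0 = 16
T: 4·6 = 24 | 2·0+2·6+3·0+6·2 = 24
A: 4·6 = 24 | 2·3+2·0+3·4+6·1 = 24
gcd(4,2,2,3,6) = 1

Coefficients: [4, 2, 2, 3, 6]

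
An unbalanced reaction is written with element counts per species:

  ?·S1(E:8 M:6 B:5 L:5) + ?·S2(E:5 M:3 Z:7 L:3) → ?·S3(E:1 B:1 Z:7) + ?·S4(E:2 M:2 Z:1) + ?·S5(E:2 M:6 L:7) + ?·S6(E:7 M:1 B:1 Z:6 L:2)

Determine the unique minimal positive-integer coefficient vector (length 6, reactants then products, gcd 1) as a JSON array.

E: 1·8+5·5 = 33 | 2·1+3·2+2·2+3·7 = 33
M: 1·6+5·3 = 21 | 2·0+3·2+2·6+3·1 = 21
B: 1·5+5·0 = 5 | 2·1+3·0+2·0+3·1 = 5
Z: 1·0+5·7 = 35 | 2·7+3·1+2·0+3·6 = 35
L: 1·5+5·3 = 20 | 2·0+3·0+2·7+3·2 = 20
gcd(1,5,2,3,2,3) = 1

Coefficients: [1, 5, 2, 3, 2, 3]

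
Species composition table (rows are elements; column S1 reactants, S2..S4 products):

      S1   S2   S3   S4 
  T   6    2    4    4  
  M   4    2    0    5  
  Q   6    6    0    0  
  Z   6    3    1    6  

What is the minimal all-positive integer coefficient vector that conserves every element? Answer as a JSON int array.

Coefficients: [5, 5, 3, 2]

T: 5·6 = 30 | 5·2+3·4+2·4 = 30
M: 5·4 = 20 | 5·2+3·0+2·5 = 20
Q: 5·6 = 30 | 5·6+3·0+2·0 = 30
Z: 5·6 = 30 | 5·3+3·1+2·6 = 30
gcd(5,5,3,2) = 1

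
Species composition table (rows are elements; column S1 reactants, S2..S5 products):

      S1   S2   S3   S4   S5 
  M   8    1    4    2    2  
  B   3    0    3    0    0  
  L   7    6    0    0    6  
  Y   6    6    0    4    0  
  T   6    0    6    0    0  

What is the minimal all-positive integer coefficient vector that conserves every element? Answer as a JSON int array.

Coefficients: [6, 2, 6, 6, 5]

M: 6·8 = 48 | 2·1+6·4+6·2+5·2 = 48
B: 6·3 = 18 | 2·0+6·3+6·0+5·0 = 18
L: 6·7 = 42 | 2·6+6·0+6·0+5·6 = 42
Y: 6·6 = 36 | 2·6+6·0+6·4+5·0 = 36
T: 6·6 = 36 | 2·0+6·6+6·0+5·0 = 36
gcd(6,2,6,6,5) = 1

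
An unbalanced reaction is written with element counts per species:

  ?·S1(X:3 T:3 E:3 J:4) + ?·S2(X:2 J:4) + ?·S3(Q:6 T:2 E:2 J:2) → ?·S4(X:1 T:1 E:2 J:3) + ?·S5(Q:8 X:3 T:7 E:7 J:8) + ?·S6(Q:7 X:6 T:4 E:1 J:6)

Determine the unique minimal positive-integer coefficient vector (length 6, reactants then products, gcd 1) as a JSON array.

Q: 6·0+3·0+5·6 = 30 | 6·0+2·8+2·7 = 30
X: 6·3+3·2+5·0 = 24 | 6·1+2·3+2·6 = 24
T: 6·3+3·0+5·2 = 28 | 6·1+2·7+2·4 = 28
E: 6·3+3·0+5·2 = 28 | 6·2+2·7+2·1 = 28
J: 6·4+3·4+5·2 = 46 | 6·3+2·8+2·6 = 46
gcd(6,3,5,6,2,2) = 1

Coefficients: [6, 3, 5, 6, 2, 2]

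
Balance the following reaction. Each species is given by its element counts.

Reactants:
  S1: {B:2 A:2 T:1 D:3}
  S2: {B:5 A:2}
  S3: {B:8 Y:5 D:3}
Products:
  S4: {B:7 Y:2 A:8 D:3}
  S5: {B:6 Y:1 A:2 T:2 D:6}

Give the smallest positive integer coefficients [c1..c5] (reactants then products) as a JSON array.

Coefficients: [6, 1, 1, 1, 3]

B: 6·2+1·5+1·8 = 25 | 1·7+3·6 = 25
Y: 6·0+1·0+1·5 = 5 | 1·2+3·1 = 5
A: 6·2+1·2+1·0 = 14 | 1·8+3·2 = 14
T: 6·1+1·0+1·0 = 6 | 1·0+3·2 = 6
D: 6·3+1·0+1·3 = 21 | 1·3+3·6 = 21
gcd(6,1,1,1,3) = 1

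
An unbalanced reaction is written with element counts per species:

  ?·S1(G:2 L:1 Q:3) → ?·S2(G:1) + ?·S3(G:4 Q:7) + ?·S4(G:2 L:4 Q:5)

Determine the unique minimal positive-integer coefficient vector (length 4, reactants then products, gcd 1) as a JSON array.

G: 4·2 = 8 | 2·1+1·4+1·2 = 8
L: 4·1 = 4 | 2·0+1·0+1·4 = 4
Q: 4·3 = 12 | 2·0+1·7+1·5 = 12
gcd(4,2,1,1) = 1

Coefficients: [4, 2, 1, 1]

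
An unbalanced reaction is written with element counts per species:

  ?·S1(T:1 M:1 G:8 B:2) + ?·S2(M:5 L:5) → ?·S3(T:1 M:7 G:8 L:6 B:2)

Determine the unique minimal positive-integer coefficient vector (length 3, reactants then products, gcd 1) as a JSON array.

T: 5·1+6·0 = 5 | 5·1 = 5
M: 5·1+6·5 = 35 | 5·7 = 35
G: 5·8+6·0 = 40 | 5·8 = 40
L: 5·0+6·5 = 30 | 5·6 = 30
B: 5·2+6·0 = 10 | 5·2 = 10
gcd(5,6,5) = 1

Coefficients: [5, 6, 5]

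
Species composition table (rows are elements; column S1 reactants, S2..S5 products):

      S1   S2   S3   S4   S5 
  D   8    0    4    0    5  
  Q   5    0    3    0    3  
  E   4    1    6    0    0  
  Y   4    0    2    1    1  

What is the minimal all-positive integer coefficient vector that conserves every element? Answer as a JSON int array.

Coefficients: [3, 6, 1, 6, 4]

D: 3·8 = 24 | 6·0+1·4+6·0+4·5 = 24
Q: 3·5 = 15 | 6·0+1·3+6·0+4·3 = 15
E: 3·4 = 12 | 6·1+1·6+6·0+4·0 = 12
Y: 3·4 = 12 | 6·0+1·2+6·1+4·1 = 12
gcd(3,6,1,6,4) = 1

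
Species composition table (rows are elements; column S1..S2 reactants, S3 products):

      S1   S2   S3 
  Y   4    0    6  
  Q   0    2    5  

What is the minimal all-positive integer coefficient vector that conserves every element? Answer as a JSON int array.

Coefficients: [3, 5, 2]

Y: 3·4+5·0 = 12 | 2·6 = 12
Q: 3·0+5·2 = 10 | 2·5 = 10
gcd(3,5,2) = 1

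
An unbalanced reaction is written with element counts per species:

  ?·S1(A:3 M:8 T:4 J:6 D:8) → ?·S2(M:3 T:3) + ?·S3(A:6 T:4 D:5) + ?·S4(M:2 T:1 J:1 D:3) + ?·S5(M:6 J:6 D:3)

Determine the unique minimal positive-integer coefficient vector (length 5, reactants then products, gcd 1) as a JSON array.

Coefficients: [6, 2, 3, 6, 5]

A: 6·3 = 18 | 2·0+3·6+6·0+5·0 = 18
M: 6·8 = 48 | 2·3+3·0+6·2+5·6 = 48
T: 6·4 = 24 | 2·3+3·4+6·1+5·0 = 24
J: 6·6 = 36 | 2·0+3·0+6·1+5·6 = 36
D: 6·8 = 48 | 2·0+3·5+6·3+5·3 = 48
gcd(6,2,3,6,5) = 1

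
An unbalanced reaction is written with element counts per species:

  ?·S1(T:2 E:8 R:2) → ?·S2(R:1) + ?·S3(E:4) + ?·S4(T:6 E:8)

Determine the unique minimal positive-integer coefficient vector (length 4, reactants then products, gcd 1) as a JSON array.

T: 3·2 = 6 | 6·0+4·0+1·6 = 6
E: 3·8 = 24 | 6·0+4·4+1·8 = 24
R: 3·2 = 6 | 6·1+4·0+1·0 = 6
gcd(3,6,4,1) = 1

Coefficients: [3, 6, 4, 1]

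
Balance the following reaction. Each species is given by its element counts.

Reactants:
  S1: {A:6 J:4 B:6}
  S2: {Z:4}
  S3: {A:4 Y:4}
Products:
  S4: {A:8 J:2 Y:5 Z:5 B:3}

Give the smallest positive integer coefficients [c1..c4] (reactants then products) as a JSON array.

A: 2·6+5·0+5·4 = 32 | 4·8 = 32
J: 2·4+5·0+5·0 = 8 | 4·2 = 8
Y: 2·0+5·0+5·4 = 20 | 4·5 = 20
Z: 2·0+5·4+5·0 = 20 | 4·5 = 20
B: 2·6+5·0+5·0 = 12 | 4·3 = 12
gcd(2,5,5,4) = 1

Coefficients: [2, 5, 5, 4]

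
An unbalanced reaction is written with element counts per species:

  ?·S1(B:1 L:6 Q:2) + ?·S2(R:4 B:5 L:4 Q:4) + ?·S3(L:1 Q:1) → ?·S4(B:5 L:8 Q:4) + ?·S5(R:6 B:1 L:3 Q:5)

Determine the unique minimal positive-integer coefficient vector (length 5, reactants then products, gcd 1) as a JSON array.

Coefficients: [2, 3, 6, 3, 2]

R: 2·0+3·4+6·0 = 12 | 3·0+2·6 = 12
B: 2·1+3·5+6·0 = 17 | 3·5+2·1 = 17
L: 2·6+3·4+6·1 = 30 | 3·8+2·3 = 30
Q: 2·2+3·4+6·1 = 22 | 3·4+2·5 = 22
gcd(2,3,6,3,2) = 1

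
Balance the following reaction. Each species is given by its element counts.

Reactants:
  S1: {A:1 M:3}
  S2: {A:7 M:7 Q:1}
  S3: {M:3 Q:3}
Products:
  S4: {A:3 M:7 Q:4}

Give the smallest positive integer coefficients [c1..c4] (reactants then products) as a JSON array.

A: 1·1+2·7+6·0 = 15 | 5·3 = 15
M: 1·3+2·7+6·3 = 35 | 5·7 = 35
Q: 1·0+2·1+6·3 = 20 | 5·4 = 20
gcd(1,2,6,5) = 1

Coefficients: [1, 2, 6, 5]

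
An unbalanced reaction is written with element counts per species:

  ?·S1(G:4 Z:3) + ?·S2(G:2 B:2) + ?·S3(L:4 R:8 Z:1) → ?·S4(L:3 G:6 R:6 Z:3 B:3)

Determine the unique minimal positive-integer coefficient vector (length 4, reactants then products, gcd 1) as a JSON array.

L: 3·0+6·0+3·4 = 12 | 4·3 = 12
G: 3·4+6·2+3·0 = 24 | 4·6 = 24
R: 3·0+6·0+3·8 = 24 | 4·6 = 24
Z: 3·3+6·0+3·1 = 12 | 4·3 = 12
B: 3·0+6·2+3·0 = 12 | 4·3 = 12
gcd(3,6,3,4) = 1

Coefficients: [3, 6, 3, 4]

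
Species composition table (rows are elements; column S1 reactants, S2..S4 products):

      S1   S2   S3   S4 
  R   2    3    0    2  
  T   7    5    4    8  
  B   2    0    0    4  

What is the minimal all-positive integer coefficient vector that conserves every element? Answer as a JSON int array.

R: 6·2 = 12 | 2·3+2·0+3·2 = 12
T: 6·7 = 42 | 2·5+2·4+3·8 = 42
B: 6·2 = 12 | 2·0+2·0+3·4 = 12
gcd(6,2,2,3) = 1

Coefficients: [6, 2, 2, 3]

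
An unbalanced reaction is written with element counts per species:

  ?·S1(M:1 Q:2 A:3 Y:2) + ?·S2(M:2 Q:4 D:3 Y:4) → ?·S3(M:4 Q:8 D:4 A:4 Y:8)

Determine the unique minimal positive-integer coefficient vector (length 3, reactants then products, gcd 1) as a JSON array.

M: 4·1+4·2 = 12 | 3·4 = 12
Q: 4·2+4·4 = 24 | 3·8 = 24
D: 4·0+4·3 = 12 | 3·4 = 12
A: 4·3+4·0 = 12 | 3·4 = 12
Y: 4·2+4·4 = 24 | 3·8 = 24
gcd(4,4,3) = 1

Coefficients: [4, 4, 3]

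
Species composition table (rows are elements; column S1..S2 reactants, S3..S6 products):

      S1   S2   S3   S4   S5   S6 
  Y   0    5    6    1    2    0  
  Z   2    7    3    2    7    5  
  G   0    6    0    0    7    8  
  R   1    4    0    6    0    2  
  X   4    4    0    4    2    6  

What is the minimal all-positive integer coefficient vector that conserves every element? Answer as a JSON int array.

Coefficients: [2, 5, 3, 3, 2, 2]

Y: 2·0+5·5 = 25 | 3·6+3·1+2·2+2·0 = 25
Z: 2·2+5·7 = 39 | 3·3+3·2+2·7+2·5 = 39
G: 2·0+5·6 = 30 | 3·0+3·0+2·7+2·8 = 30
R: 2·1+5·4 = 22 | 3·0+3·6+2·0+2·2 = 22
X: 2·4+5·4 = 28 | 3·0+3·4+2·2+2·6 = 28
gcd(2,5,3,3,2,2) = 1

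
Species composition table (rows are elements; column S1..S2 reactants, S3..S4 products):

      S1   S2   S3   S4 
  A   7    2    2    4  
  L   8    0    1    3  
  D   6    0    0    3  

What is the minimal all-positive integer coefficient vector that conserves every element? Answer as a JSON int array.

A: 2·7+5·2 = 24 | 4·2+4·4 = 24
L: 2·8+5·0 = 16 | 4·1+4·3 = 16
D: 2·6+5·0 = 12 | 4·0+4·3 = 12
gcd(2,5,4,4) = 1

Coefficients: [2, 5, 4, 4]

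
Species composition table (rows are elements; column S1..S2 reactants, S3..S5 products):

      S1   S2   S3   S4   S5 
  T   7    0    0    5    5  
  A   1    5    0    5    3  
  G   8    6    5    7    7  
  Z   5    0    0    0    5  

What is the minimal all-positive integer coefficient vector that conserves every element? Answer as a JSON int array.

T: 5·7+4·0 = 35 | 3·0+2·5+5·5 = 35
A: 5·1+4·5 = 25 | 3·0+2·5+5·3 = 25
G: 5·8+4·6 = 64 | 3·5+2·7+5·7 = 64
Z: 5·5+4·0 = 25 | 3·0+2·0+5·5 = 25
gcd(5,4,3,2,5) = 1

Coefficients: [5, 4, 3, 2, 5]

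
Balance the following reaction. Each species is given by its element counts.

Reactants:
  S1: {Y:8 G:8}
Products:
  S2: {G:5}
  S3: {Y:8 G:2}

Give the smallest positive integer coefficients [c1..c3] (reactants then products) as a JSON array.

Y: 5·8 = 40 | 6·0+5·8 = 40
G: 5·8 = 40 | 6·5+5·2 = 40
gcd(5,6,5) = 1

Coefficients: [5, 6, 5]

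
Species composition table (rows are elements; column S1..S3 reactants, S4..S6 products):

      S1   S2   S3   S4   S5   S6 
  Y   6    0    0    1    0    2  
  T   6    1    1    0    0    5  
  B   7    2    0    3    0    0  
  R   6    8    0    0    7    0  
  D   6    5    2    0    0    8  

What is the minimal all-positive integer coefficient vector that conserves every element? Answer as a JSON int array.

Y: 2·6+2·0+1·0 = 12 | 6·1+4·0+3·2 = 12
T: 2·6+2·1+1·1 = 15 | 6·0+4·0+3·5 = 15
B: 2·7+2·2+1·0 = 18 | 6·3+4·0+3·0 = 18
R: 2·6+2·8+1·0 = 28 | 6·0+4·7+3·0 = 28
D: 2·6+2·5+1·2 = 24 | 6·0+4·0+3·8 = 24
gcd(2,2,1,6,4,3) = 1

Coefficients: [2, 2, 1, 6, 4, 3]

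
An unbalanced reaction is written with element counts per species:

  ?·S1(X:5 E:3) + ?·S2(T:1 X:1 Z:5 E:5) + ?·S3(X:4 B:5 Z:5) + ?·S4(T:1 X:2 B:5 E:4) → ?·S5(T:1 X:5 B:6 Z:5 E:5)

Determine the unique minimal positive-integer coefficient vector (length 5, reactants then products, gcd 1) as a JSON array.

T: 1·0+2·1+3·0+3·1 = 5 | 5·1 = 5
X: 1·5+2·1+3·4+3·2 = 25 | 5·5 = 25
B: 1·0+2·0+3·5+3·5 = 30 | 5·6 = 30
Z: 1·0+2·5+3·5+3·0 = 25 | 5·5 = 25
E: 1·3+2·5+3·0+3·4 = 25 | 5·5 = 25
gcd(1,2,3,3,5) = 1

Coefficients: [1, 2, 3, 3, 5]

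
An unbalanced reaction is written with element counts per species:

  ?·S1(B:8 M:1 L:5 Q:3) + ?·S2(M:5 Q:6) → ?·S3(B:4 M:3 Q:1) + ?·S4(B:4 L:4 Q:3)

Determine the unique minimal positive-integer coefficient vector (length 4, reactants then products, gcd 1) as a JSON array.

B: 4·8+1·0 = 32 | 3·4+5·4 = 32
M: 4·1+1·5 = 9 | 3·3+5·0 = 9
L: 4·5+1·0 = 20 | 3·0+5·4 = 20
Q: 4·3+1·6 = 18 | 3·1+5·3 = 18
gcd(4,1,3,5) = 1

Coefficients: [4, 1, 3, 5]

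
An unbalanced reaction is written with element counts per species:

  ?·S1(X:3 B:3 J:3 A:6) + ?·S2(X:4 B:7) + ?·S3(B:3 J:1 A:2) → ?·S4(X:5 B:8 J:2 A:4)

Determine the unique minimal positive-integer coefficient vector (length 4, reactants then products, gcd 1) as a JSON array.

Coefficients: [3, 4, 1, 5]

X: 3·3+4·4+1·0 = 25 | 5·5 = 25
B: 3·3+4·7+1·3 = 40 | 5·8 = 40
J: 3·3+4·0+1·1 = 10 | 5·2 = 10
A: 3·6+4·0+1·2 = 20 | 5·4 = 20
gcd(3,4,1,5) = 1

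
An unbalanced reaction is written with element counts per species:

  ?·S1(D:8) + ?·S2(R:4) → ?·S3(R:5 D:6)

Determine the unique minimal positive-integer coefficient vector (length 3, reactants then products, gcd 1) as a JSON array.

Coefficients: [3, 5, 4]

R: 3·0+5·4 = 20 | 4·5 = 20
D: 3·8+5·0 = 24 | 4·6 = 24
gcd(3,5,4) = 1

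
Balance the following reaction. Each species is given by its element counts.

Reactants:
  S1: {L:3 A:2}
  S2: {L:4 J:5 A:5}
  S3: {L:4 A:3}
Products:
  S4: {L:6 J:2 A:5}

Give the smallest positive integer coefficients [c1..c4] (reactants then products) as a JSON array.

Coefficients: [6, 2, 1, 5]

L: 6·3+2·4+1·4 = 30 | 5·6 = 30
J: 6·0+2·5+1·0 = 10 | 5·2 = 10
A: 6·2+2·5+1·3 = 25 | 5·5 = 25
gcd(6,2,1,5) = 1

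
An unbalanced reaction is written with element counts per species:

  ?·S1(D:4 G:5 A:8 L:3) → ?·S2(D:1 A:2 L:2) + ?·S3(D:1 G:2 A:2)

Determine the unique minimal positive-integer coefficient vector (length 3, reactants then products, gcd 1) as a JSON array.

D: 2·4 = 8 | 3·1+5·1 = 8
G: 2·5 = 10 | 3·0+5·2 = 10
A: 2·8 = 16 | 3·2+5·2 = 16
L: 2·3 = 6 | 3·2+5·0 = 6
gcd(2,3,5) = 1

Coefficients: [2, 3, 5]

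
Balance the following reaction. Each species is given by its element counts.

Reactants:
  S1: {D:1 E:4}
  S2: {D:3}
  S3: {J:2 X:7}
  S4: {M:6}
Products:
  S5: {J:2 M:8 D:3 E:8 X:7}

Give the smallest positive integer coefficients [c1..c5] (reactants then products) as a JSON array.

J: 6·0+1·0+3·2+4·0 = 6 | 3·2 = 6
M: 6·0+1·0+3·0+4·6 = 24 | 3·8 = 24
D: 6·1+1·3+3·0+4·0 = 9 | 3·3 = 9
E: 6·4+1·0+3·0+4·0 = 24 | 3·8 = 24
X: 6·0+1·0+3·7+4·0 = 21 | 3·7 = 21
gcd(6,1,3,4,3) = 1

Coefficients: [6, 1, 3, 4, 3]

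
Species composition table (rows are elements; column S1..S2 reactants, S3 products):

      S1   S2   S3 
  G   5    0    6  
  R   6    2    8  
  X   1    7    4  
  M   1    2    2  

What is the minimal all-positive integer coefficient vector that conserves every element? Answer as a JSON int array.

Coefficients: [6, 2, 5]

G: 6·5+2·0 = 30 | 5·6 = 30
R: 6·6+2·2 = 40 | 5·8 = 40
X: 6·1+2·7 = 20 | 5·4 = 20
M: 6·1+2·2 = 10 | 5·2 = 10
gcd(6,2,5) = 1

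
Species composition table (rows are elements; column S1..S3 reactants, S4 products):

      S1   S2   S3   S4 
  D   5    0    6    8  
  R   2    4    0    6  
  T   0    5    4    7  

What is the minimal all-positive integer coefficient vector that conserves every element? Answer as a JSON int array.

Coefficients: [2, 2, 1, 2]

D: 2·5+2·0+1·6 = 16 | 2·8 = 16
R: 2·2+2·4+1·0 = 12 | 2·6 = 12
T: 2·0+2·5+1·4 = 14 | 2·7 = 14
gcd(2,2,1,2) = 1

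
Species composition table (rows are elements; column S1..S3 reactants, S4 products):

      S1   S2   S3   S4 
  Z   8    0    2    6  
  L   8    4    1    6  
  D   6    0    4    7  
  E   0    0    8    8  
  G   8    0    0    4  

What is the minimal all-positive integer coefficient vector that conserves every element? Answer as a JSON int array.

Z: 2·8+1·0+4·2 = 24 | 4·6 = 24
L: 2·8+1·4+4·1 = 24 | 4·6 = 24
D: 2·6+1·0+4·4 = 28 | 4·7 = 28
E: 2·0+1·0+4·8 = 32 | 4·8 = 32
G: 2·8+1·0+4·0 = 16 | 4·4 = 16
gcd(2,1,4,4) = 1

Coefficients: [2, 1, 4, 4]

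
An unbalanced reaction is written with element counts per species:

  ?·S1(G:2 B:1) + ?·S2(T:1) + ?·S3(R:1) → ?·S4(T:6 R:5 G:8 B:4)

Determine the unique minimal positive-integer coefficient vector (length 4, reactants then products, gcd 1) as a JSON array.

T: 4·0+6·1+5·0 = 6 | 1·6 = 6
R: 4·0+6·0+5·1 = 5 | 1·5 = 5
G: 4·2+6·0+5·0 = 8 | 1·8 = 8
B: 4·1+6·0+5·0 = 4 | 1·4 = 4
gcd(4,6,5,1) = 1

Coefficients: [4, 6, 5, 1]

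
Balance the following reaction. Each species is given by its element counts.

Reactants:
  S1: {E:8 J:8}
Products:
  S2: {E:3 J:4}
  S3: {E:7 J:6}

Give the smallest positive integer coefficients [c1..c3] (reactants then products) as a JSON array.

Coefficients: [5, 4, 4]

E: 5·8 = 40 | 4·3+4·7 = 40
J: 5·8 = 40 | 4·4+4·6 = 40
gcd(5,4,4) = 1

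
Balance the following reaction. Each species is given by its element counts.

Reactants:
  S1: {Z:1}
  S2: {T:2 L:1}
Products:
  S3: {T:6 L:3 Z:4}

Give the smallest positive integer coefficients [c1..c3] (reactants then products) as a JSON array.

T: 4·0+3·2 = 6 | 1·6 = 6
L: 4·0+3·1 = 3 | 1·3 = 3
Z: 4·1+3·0 = 4 | 1·4 = 4
gcd(4,3,1) = 1

Coefficients: [4, 3, 1]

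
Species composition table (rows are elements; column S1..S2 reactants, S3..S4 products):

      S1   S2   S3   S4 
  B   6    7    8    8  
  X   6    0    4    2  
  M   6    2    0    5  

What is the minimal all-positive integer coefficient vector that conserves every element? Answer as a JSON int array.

B: 2·6+4·7 = 40 | 1·8+4·8 = 40
X: 2·6+4·0 = 12 | 1·4+4·2 = 12
M: 2·6+4·2 = 20 | 1·0+4·5 = 20
gcd(2,4,1,4) = 1

Coefficients: [2, 4, 1, 4]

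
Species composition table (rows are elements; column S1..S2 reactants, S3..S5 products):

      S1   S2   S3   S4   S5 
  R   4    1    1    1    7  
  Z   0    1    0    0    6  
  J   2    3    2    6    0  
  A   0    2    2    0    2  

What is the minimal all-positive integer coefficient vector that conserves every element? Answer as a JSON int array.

Coefficients: [2, 6, 5, 2, 1]

R: 2·4+6·1 = 14 | 5·1+2·1+1·7 = 14
Z: 2·0+6·1 = 6 | 5·0+2·0+1·6 = 6
J: 2·2+6·3 = 22 | 5·2+2·6+1·0 = 22
A: 2·0+6·2 = 12 | 5·2+2·0+1·2 = 12
gcd(2,6,5,2,1) = 1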